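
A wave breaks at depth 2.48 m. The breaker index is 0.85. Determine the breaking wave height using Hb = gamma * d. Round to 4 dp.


Hb = gamma * d
Hb = 0.85 * 2.48
Hb = 2.1080 m

2.1080


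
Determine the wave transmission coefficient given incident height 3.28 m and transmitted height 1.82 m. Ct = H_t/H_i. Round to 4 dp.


Ct = H_t / H_i
Ct = 1.82 / 3.28
Ct = 0.5549

0.5549


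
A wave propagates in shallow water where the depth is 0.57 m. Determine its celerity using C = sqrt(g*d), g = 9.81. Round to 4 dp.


Using the shallow-water approximation:
C = sqrt(g * d) = sqrt(9.81 * 0.57)
C = sqrt(5.5917)
C = 2.3647 m/s

2.3647


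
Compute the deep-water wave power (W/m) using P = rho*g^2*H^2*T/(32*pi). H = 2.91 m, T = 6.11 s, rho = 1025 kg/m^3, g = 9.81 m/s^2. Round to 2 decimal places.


P = rho * g^2 * H^2 * T / (32 * pi)
P = 1025 * 9.81^2 * 2.91^2 * 6.11 / (32 * pi)
P = 1025 * 96.2361 * 8.4681 * 6.11 / 100.53096
P = 50767.90 W/m

50767.90


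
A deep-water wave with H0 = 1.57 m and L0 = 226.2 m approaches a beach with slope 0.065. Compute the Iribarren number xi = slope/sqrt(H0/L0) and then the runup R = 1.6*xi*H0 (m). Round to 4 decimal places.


xi = slope / sqrt(H0/L0)
H0/L0 = 1.57/226.2 = 0.006941
sqrt(0.006941) = 0.083311
xi = 0.065 / 0.083311 = 0.780207
R = 1.6 * xi * H0 = 1.6 * 0.780207 * 1.57
R = 1.9599 m

1.9599


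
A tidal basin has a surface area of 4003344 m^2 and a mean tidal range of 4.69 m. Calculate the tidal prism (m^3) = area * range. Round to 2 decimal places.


Tidal prism = Area * Tidal range
P = 4003344 * 4.69
P = 18775683.36 m^3

18775683.36


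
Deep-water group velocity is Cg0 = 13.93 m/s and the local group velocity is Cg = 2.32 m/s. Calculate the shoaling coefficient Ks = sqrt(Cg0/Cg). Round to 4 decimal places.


Ks = sqrt(Cg0 / Cg)
Ks = sqrt(13.93 / 2.32)
Ks = sqrt(6.0043)
Ks = 2.4504

2.4504


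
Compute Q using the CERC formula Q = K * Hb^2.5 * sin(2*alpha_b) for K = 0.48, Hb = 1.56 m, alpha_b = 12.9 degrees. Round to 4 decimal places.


Q = K * Hb^2.5 * sin(2 * alpha_b)
Hb^2.5 = 1.56^2.5 = 3.039565
sin(2 * 12.9) = sin(25.8) = 0.435231
Q = 0.48 * 3.039565 * 0.435231
Q = 0.6350 m^3/s

0.6350


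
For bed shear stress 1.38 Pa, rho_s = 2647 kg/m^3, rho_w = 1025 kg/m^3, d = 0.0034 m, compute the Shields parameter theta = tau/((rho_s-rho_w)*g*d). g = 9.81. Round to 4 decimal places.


theta = tau / ((rho_s - rho_w) * g * d)
rho_s - rho_w = 2647 - 1025 = 1622
Denominator = 1622 * 9.81 * 0.0034 = 54.100188
theta = 1.38 / 54.100188
theta = 0.0255

0.0255


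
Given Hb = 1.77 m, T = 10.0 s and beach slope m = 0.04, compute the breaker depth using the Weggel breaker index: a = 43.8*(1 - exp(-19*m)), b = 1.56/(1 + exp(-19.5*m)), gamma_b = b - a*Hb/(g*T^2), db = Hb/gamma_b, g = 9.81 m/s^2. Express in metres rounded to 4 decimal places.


a = 43.8 * (1 - exp(-19 * m))
exp(-19 * 0.04) = exp(-0.7600) = 0.467666
a = 43.8 * (1 - 0.467666) = 23.316210
b = 1.56 / (1 + exp(-19.5 * m))
exp(-19.5 * 0.04) = exp(-0.7800) = 0.458406
b = 1.56 / (1 + 0.458406) = 1.069661
Hb / (g * T^2) = 1.77 / (9.81 * 10.0^2) = 1.77 / 981.0000 = 0.00180428
gamma_b = b - a * Hb/(g*T^2) = 1.069661 - 23.316210 * 0.00180428 = 1.027592
db = Hb / gamma_b = 1.77 / 1.027592
db = 1.7225 m

1.7225


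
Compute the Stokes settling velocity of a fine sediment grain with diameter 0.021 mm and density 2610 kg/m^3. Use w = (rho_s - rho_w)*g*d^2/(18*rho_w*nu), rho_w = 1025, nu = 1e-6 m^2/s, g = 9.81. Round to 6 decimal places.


w = (rho_s - rho_w) * g * d^2 / (18 * rho_w * nu)
d = 0.021 mm = 0.000021 m
rho_s - rho_w = 2610 - 1025 = 1585
Numerator = 1585 * 9.81 * (0.000021)^2 = 0.000006857043
Denominator = 18 * 1025 * 1e-6 = 0.018450
w = 0.000372 m/s

0.000372


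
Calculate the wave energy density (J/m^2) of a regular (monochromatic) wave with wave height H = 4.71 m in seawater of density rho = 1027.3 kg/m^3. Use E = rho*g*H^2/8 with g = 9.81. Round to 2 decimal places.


E = (1/8) * rho * g * H^2
E = (1/8) * 1027.3 * 9.81 * 4.71^2
E = 0.125 * 1027.3 * 9.81 * 22.1841
E = 27945.90 J/m^2

27945.90


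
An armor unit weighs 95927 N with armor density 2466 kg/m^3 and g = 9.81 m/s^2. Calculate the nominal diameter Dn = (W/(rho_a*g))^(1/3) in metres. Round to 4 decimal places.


V = W / (rho_a * g)
V = 95927 / (2466 * 9.81)
V = 95927 / 24191.46
V = 3.965325 m^3
Dn = V^(1/3) = 3.965325^(1/3)
Dn = 1.5828 m

1.5828


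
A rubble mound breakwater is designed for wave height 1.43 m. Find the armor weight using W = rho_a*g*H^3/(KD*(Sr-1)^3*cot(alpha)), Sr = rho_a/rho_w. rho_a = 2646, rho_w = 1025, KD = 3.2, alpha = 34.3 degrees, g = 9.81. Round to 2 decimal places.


Sr = rho_a / rho_w = 2646 / 1025 = 2.581463
(Sr - 1) = 1.581463
(Sr - 1)^3 = 3.955282
cot(34.3) = 1 / tan(34.3) = 1 / 0.682154 = 1.465945
Numerator = 2646 * 9.81 * 1.43^3 = 75904.4014
Denominator = 3.2 * 3.955282 * 1.465945 = 18.554325
W = 75904.4014 / 18.554325
W = 4090.93 N

4090.93


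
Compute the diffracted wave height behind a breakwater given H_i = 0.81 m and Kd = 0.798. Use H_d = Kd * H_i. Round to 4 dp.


H_d = Kd * H_i
H_d = 0.798 * 0.81
H_d = 0.6464 m

0.6464


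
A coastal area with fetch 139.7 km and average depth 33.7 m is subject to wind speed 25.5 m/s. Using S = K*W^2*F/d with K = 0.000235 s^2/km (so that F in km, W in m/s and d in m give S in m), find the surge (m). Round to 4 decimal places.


S = K * W^2 * F / d
W^2 = 25.5^2 = 650.25
S = 0.000235 * 650.25 * 139.7 / 33.7
Numerator = 0.000235 * 650.25 * 139.7 = 21.347382
S = 21.347382 / 33.7 = 0.6335 m

0.6335


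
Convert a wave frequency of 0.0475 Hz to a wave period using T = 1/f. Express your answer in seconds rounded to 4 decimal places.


T = 1 / f
T = 1 / 0.0475
T = 21.0526 s

21.0526


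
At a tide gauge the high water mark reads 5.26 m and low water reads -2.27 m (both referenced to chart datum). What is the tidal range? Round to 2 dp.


Tidal range = High water - Low water
Tidal range = 5.26 - (-2.27)
Tidal range = 7.53 m

7.53


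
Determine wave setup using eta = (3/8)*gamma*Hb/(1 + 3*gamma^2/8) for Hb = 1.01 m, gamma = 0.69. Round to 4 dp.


eta = (3/8) * gamma * Hb / (1 + 3*gamma^2/8)
Numerator = (3/8) * 0.69 * 1.01 = 0.261338
Denominator = 1 + 3*0.69^2/8 = 1 + 0.178538 = 1.178538
eta = 0.261338 / 1.178538
eta = 0.2217 m

0.2217


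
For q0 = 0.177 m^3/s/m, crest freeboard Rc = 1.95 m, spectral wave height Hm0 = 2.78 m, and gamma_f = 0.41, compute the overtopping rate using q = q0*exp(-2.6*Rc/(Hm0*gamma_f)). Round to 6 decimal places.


q = q0 * exp(-2.6 * Rc / (Hm0 * gamma_f))
Exponent = -2.6 * 1.95 / (2.78 * 0.41)
= -2.6 * 1.95 / 1.1398
= -4.448149
exp(-4.448149) = 0.011700
q = 0.177 * 0.011700
q = 0.002071 m^3/s/m

0.002071


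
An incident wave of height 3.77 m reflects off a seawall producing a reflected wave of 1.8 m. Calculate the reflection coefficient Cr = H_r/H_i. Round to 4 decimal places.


Cr = H_r / H_i
Cr = 1.8 / 3.77
Cr = 0.4775

0.4775


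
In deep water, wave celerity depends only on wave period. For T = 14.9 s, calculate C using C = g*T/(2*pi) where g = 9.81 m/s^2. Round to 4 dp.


We use the deep-water celerity formula:
C = g * T / (2 * pi)
C = 9.81 * 14.9 / (2 * 3.14159...)
C = 146.169000 / 6.283185
C = 23.2635 m/s

23.2635


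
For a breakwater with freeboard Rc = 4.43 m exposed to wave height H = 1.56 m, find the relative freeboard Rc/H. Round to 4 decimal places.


Relative freeboard = Rc / H
= 4.43 / 1.56
= 2.8397

2.8397


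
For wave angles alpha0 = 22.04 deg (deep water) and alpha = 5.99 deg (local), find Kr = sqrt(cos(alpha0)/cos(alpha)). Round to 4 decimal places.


Kr = sqrt(cos(alpha0) / cos(alpha))
cos(22.04) = 0.926922
cos(5.99) = 0.994540
Kr = sqrt(0.926922 / 0.994540)
Kr = sqrt(0.932011)
Kr = 0.9654

0.9654


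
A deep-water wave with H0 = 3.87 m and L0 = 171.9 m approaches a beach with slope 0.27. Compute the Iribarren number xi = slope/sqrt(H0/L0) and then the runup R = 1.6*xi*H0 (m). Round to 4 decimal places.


xi = slope / sqrt(H0/L0)
H0/L0 = 3.87/171.9 = 0.022513
sqrt(0.022513) = 0.150044
xi = 0.27 / 0.150044 = 1.799477
R = 1.6 * xi * H0 = 1.6 * 1.799477 * 3.87
R = 11.1424 m

11.1424


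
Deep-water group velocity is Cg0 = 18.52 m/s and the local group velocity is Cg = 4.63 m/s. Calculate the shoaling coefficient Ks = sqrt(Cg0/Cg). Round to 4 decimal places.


Ks = sqrt(Cg0 / Cg)
Ks = sqrt(18.52 / 4.63)
Ks = sqrt(4.0000)
Ks = 2.0000

2.0000


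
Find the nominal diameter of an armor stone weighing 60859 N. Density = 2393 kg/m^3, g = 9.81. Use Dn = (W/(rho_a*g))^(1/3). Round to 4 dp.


V = W / (rho_a * g)
V = 60859 / (2393 * 9.81)
V = 60859 / 23475.33
V = 2.592466 m^3
Dn = V^(1/3) = 2.592466^(1/3)
Dn = 1.3737 m

1.3737


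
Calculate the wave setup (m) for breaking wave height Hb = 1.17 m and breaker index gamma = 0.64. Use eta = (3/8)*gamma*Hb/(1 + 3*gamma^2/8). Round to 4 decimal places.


eta = (3/8) * gamma * Hb / (1 + 3*gamma^2/8)
Numerator = (3/8) * 0.64 * 1.17 = 0.280800
Denominator = 1 + 3*0.64^2/8 = 1 + 0.153600 = 1.153600
eta = 0.280800 / 1.153600
eta = 0.2434 m

0.2434


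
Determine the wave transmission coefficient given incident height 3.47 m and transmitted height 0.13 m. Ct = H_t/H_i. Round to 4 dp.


Ct = H_t / H_i
Ct = 0.13 / 3.47
Ct = 0.0375

0.0375


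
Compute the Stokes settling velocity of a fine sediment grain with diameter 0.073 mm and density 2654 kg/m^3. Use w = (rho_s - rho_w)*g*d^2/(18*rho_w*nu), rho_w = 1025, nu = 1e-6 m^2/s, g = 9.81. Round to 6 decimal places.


w = (rho_s - rho_w) * g * d^2 / (18 * rho_w * nu)
d = 0.073 mm = 0.000073 m
rho_s - rho_w = 2654 - 1025 = 1629
Numerator = 1629 * 9.81 * (0.000073)^2 = 0.000085160031
Denominator = 18 * 1025 * 1e-6 = 0.018450
w = 0.004616 m/s

0.004616


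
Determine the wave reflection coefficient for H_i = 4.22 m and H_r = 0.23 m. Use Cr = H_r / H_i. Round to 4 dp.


Cr = H_r / H_i
Cr = 0.23 / 4.22
Cr = 0.0545

0.0545


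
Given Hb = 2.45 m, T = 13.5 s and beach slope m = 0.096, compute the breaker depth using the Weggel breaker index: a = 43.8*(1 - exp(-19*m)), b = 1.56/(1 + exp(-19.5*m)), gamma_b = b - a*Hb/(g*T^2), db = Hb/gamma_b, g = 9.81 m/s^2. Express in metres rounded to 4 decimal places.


a = 43.8 * (1 - exp(-19 * m))
exp(-19 * 0.096) = exp(-1.8240) = 0.161379
a = 43.8 * (1 - 0.161379) = 36.731602
b = 1.56 / (1 + exp(-19.5 * m))
exp(-19.5 * 0.096) = exp(-1.8720) = 0.153816
b = 1.56 / (1 + 0.153816) = 1.352036
Hb / (g * T^2) = 2.45 / (9.81 * 13.5^2) = 2.45 / 1787.8725 = 0.00137034
gamma_b = b - a * Hb/(g*T^2) = 1.352036 - 36.731602 * 0.00137034 = 1.301701
db = Hb / gamma_b = 2.45 / 1.301701
db = 1.8822 m

1.8822


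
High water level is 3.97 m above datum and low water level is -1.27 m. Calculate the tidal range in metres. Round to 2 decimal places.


Tidal range = High water - Low water
Tidal range = 3.97 - (-1.27)
Tidal range = 5.24 m

5.24


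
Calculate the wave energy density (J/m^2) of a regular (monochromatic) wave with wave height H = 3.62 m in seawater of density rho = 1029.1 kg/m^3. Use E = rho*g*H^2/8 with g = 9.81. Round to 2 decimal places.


E = (1/8) * rho * g * H^2
E = (1/8) * 1029.1 * 9.81 * 3.62^2
E = 0.125 * 1029.1 * 9.81 * 13.1044
E = 16536.89 J/m^2

16536.89


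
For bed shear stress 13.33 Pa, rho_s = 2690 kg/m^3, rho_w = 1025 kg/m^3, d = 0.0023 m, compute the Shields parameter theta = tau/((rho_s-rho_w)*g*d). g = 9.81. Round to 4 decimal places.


theta = tau / ((rho_s - rho_w) * g * d)
rho_s - rho_w = 2690 - 1025 = 1665
Denominator = 1665 * 9.81 * 0.0023 = 37.567395
theta = 13.33 / 37.567395
theta = 0.3548

0.3548


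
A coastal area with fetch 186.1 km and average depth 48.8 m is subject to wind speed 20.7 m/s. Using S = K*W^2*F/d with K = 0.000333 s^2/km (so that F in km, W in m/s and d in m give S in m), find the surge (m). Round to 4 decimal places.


S = K * W^2 * F / d
W^2 = 20.7^2 = 428.49
S = 0.000333 * 428.49 * 186.1 / 48.8
Numerator = 0.000333 * 428.49 * 186.1 = 26.554082
S = 26.554082 / 48.8 = 0.5441 m

0.5441


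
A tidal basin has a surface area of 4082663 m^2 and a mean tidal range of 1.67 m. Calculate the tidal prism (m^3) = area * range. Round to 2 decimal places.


Tidal prism = Area * Tidal range
P = 4082663 * 1.67
P = 6818047.21 m^3

6818047.21


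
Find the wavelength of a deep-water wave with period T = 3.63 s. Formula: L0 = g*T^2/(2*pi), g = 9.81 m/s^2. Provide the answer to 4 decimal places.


L0 = g * T^2 / (2 * pi)
L0 = 9.81 * 3.63^2 / (2 * pi)
L0 = 9.81 * 13.1769 / 6.28319
L0 = 129.2654 / 6.28319
L0 = 20.5732 m

20.5732


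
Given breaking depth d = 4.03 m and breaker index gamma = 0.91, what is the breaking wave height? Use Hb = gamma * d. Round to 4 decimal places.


Hb = gamma * d
Hb = 0.91 * 4.03
Hb = 3.6673 m

3.6673


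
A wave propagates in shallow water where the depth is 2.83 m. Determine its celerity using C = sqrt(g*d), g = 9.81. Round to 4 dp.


Using the shallow-water approximation:
C = sqrt(g * d) = sqrt(9.81 * 2.83)
C = sqrt(27.7623)
C = 5.2690 m/s

5.2690


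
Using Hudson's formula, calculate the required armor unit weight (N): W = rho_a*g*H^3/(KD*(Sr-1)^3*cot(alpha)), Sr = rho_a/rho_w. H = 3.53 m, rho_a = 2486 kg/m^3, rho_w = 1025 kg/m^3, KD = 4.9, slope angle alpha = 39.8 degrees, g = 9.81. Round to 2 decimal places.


Sr = rho_a / rho_w = 2486 / 1025 = 2.425366
(Sr - 1) = 1.425366
(Sr - 1)^3 = 2.895870
cot(39.8) = 1 / tan(39.8) = 1 / 0.833169 = 1.200237
Numerator = 2486 * 9.81 * 3.53^3 = 1072739.4395
Denominator = 4.9 * 2.895870 * 1.200237 = 17.031082
W = 1072739.4395 / 17.031082
W = 62987.16 N

62987.16


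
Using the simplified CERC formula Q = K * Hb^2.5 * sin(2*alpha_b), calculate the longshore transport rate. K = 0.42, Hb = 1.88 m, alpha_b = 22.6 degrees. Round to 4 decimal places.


Q = K * Hb^2.5 * sin(2 * alpha_b)
Hb^2.5 = 1.88^2.5 = 4.846125
sin(2 * 22.6) = sin(45.2) = 0.709571
Q = 0.42 * 4.846125 * 0.709571
Q = 1.4442 m^3/s

1.4442


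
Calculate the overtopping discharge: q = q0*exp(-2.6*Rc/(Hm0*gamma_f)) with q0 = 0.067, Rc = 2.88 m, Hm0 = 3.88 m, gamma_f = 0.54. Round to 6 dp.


q = q0 * exp(-2.6 * Rc / (Hm0 * gamma_f))
Exponent = -2.6 * 2.88 / (3.88 * 0.54)
= -2.6 * 2.88 / 2.0952
= -3.573883
exp(-3.573883) = 0.028047
q = 0.067 * 0.028047
q = 0.001879 m^3/s/m

0.001879


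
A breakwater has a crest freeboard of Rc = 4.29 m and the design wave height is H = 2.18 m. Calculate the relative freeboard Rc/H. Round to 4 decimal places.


Relative freeboard = Rc / H
= 4.29 / 2.18
= 1.9679

1.9679


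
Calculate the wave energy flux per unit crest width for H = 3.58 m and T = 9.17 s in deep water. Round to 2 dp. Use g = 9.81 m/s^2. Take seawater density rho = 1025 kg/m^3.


P = rho * g^2 * H^2 * T / (32 * pi)
P = 1025 * 9.81^2 * 3.58^2 * 9.17 / (32 * pi)
P = 1025 * 96.2361 * 12.8164 * 9.17 / 100.53096
P = 115318.08 W/m

115318.08


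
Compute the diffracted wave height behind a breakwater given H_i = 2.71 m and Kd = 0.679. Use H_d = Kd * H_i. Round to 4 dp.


H_d = Kd * H_i
H_d = 0.679 * 2.71
H_d = 1.8401 m

1.8401


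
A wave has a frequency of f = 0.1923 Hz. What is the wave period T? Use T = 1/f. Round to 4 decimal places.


T = 1 / f
T = 1 / 0.1923
T = 5.2002 s

5.2002


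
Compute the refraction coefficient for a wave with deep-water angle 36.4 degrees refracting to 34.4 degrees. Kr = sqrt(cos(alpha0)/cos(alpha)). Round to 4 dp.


Kr = sqrt(cos(alpha0) / cos(alpha))
cos(36.4) = 0.804894
cos(34.4) = 0.825113
Kr = sqrt(0.804894 / 0.825113)
Kr = sqrt(0.975495)
Kr = 0.9877

0.9877


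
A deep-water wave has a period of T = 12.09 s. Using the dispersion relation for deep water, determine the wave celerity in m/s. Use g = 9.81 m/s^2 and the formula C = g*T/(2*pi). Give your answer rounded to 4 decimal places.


We use the deep-water celerity formula:
C = g * T / (2 * pi)
C = 9.81 * 12.09 / (2 * 3.14159...)
C = 118.602900 / 6.283185
C = 18.8762 m/s

18.8762


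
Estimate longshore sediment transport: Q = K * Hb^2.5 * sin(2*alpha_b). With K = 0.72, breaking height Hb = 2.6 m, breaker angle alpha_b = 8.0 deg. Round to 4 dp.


Q = K * Hb^2.5 * sin(2 * alpha_b)
Hb^2.5 = 2.6^2.5 = 10.900172
sin(2 * 8.0) = sin(16.0) = 0.275637
Q = 0.72 * 10.900172 * 0.275637
Q = 2.1632 m^3/s

2.1632


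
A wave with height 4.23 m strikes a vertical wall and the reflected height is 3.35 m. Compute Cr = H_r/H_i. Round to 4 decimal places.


Cr = H_r / H_i
Cr = 3.35 / 4.23
Cr = 0.7920

0.7920


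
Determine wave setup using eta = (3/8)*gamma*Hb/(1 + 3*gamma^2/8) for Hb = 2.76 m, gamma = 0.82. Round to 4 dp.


eta = (3/8) * gamma * Hb / (1 + 3*gamma^2/8)
Numerator = (3/8) * 0.82 * 2.76 = 0.848700
Denominator = 1 + 3*0.82^2/8 = 1 + 0.252150 = 1.252150
eta = 0.848700 / 1.252150
eta = 0.6778 m

0.6778


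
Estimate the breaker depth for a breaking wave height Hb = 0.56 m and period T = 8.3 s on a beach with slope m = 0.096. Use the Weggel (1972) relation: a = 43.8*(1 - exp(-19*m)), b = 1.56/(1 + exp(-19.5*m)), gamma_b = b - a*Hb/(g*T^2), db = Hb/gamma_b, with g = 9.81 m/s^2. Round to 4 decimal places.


a = 43.8 * (1 - exp(-19 * m))
exp(-19 * 0.096) = exp(-1.8240) = 0.161379
a = 43.8 * (1 - 0.161379) = 36.731602
b = 1.56 / (1 + exp(-19.5 * m))
exp(-19.5 * 0.096) = exp(-1.8720) = 0.153816
b = 1.56 / (1 + 0.153816) = 1.352036
Hb / (g * T^2) = 0.56 / (9.81 * 8.3^2) = 0.56 / 675.8109 = 0.00082863
gamma_b = b - a * Hb/(g*T^2) = 1.352036 - 36.731602 * 0.00082863 = 1.321599
db = Hb / gamma_b = 0.56 / 1.321599
db = 0.4237 m

0.4237


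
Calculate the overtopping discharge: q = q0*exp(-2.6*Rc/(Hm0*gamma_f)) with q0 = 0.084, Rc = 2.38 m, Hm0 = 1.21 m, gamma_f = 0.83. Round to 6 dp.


q = q0 * exp(-2.6 * Rc / (Hm0 * gamma_f))
Exponent = -2.6 * 2.38 / (1.21 * 0.83)
= -2.6 * 2.38 / 1.0043
= -6.161506
exp(-6.161506) = 0.002109
q = 0.084 * 0.002109
q = 0.000177 m^3/s/m

0.000177


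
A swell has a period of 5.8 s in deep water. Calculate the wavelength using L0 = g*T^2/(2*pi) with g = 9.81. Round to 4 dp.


L0 = g * T^2 / (2 * pi)
L0 = 9.81 * 5.8^2 / (2 * pi)
L0 = 9.81 * 33.6400 / 6.28319
L0 = 330.0084 / 6.28319
L0 = 52.5225 m

52.5225


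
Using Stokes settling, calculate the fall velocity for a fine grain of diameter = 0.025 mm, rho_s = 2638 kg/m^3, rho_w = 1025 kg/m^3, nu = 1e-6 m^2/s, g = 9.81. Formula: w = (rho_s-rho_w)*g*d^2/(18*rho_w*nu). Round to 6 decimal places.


w = (rho_s - rho_w) * g * d^2 / (18 * rho_w * nu)
d = 0.025 mm = 0.000025 m
rho_s - rho_w = 2638 - 1025 = 1613
Numerator = 1613 * 9.81 * (0.000025)^2 = 0.000009889706
Denominator = 18 * 1025 * 1e-6 = 0.018450
w = 0.000536 m/s

0.000536


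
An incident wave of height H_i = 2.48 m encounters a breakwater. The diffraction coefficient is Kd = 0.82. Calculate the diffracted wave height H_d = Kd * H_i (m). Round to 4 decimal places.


H_d = Kd * H_i
H_d = 0.82 * 2.48
H_d = 2.0336 m

2.0336


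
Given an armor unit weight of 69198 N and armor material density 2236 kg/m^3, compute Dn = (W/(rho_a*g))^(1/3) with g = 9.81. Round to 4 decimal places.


V = W / (rho_a * g)
V = 69198 / (2236 * 9.81)
V = 69198 / 21935.16
V = 3.154661 m^3
Dn = V^(1/3) = 3.154661^(1/3)
Dn = 1.4666 m

1.4666


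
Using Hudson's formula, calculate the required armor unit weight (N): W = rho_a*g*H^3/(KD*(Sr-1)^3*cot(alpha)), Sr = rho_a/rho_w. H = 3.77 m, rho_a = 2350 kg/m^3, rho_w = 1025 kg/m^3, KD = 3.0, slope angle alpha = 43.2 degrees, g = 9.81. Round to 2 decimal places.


Sr = rho_a / rho_w = 2350 / 1025 = 2.292683
(Sr - 1) = 1.292683
(Sr - 1)^3 = 2.160111
cot(43.2) = 1 / tan(43.2) = 1 / 0.939063 = 1.064892
Numerator = 2350 * 9.81 * 3.77^3 = 1235267.2299
Denominator = 3.0 * 2.160111 * 1.064892 = 6.900853
W = 1235267.2299 / 6.900853
W = 179002.10 N

179002.10


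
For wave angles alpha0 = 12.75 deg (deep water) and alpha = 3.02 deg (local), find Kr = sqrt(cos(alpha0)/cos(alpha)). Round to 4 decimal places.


Kr = sqrt(cos(alpha0) / cos(alpha))
cos(12.75) = 0.975342
cos(3.02) = 0.998611
Kr = sqrt(0.975342 / 0.998611)
Kr = sqrt(0.976699)
Kr = 0.9883

0.9883


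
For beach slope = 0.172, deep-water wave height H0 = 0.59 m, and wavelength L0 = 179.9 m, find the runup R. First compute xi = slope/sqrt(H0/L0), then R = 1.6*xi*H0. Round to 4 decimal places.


xi = slope / sqrt(H0/L0)
H0/L0 = 0.59/179.9 = 0.003280
sqrt(0.003280) = 0.057268
xi = 0.172 / 0.057268 = 3.003434
R = 1.6 * xi * H0 = 1.6 * 3.003434 * 0.59
R = 2.8352 m

2.8352


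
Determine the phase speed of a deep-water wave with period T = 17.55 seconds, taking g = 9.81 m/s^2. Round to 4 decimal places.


We use the deep-water celerity formula:
C = g * T / (2 * pi)
C = 9.81 * 17.55 / (2 * 3.14159...)
C = 172.165500 / 6.283185
C = 27.4010 m/s

27.4010


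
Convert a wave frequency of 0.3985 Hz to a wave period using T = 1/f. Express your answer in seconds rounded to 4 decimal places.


T = 1 / f
T = 1 / 0.3985
T = 2.5094 s

2.5094


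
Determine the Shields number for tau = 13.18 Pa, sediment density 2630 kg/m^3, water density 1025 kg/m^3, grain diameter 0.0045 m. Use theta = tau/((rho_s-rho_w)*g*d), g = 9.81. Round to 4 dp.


theta = tau / ((rho_s - rho_w) * g * d)
rho_s - rho_w = 2630 - 1025 = 1605
Denominator = 1605 * 9.81 * 0.0045 = 70.852725
theta = 13.18 / 70.852725
theta = 0.1860

0.1860


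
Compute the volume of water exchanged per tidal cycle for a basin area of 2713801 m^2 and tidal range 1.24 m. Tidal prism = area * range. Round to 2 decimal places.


Tidal prism = Area * Tidal range
P = 2713801 * 1.24
P = 3365113.24 m^3

3365113.24


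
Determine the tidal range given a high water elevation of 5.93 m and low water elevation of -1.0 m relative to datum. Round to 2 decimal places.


Tidal range = High water - Low water
Tidal range = 5.93 - (-1.0)
Tidal range = 6.93 m

6.93


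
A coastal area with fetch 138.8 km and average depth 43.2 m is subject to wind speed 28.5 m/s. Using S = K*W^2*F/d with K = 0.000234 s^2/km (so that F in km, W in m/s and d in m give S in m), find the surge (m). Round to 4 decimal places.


S = K * W^2 * F / d
W^2 = 28.5^2 = 812.25
S = 0.000234 * 812.25 * 138.8 / 43.2
Numerator = 0.000234 * 812.25 * 138.8 = 26.381230
S = 26.381230 / 43.2 = 0.6107 m

0.6107


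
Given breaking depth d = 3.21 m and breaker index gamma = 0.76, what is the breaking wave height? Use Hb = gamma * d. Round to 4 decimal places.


Hb = gamma * d
Hb = 0.76 * 3.21
Hb = 2.4396 m

2.4396


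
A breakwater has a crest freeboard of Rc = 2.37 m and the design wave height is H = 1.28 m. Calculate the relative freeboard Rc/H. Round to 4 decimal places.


Relative freeboard = Rc / H
= 2.37 / 1.28
= 1.8516

1.8516


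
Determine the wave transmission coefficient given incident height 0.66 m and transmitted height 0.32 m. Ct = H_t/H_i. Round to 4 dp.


Ct = H_t / H_i
Ct = 0.32 / 0.66
Ct = 0.4848

0.4848


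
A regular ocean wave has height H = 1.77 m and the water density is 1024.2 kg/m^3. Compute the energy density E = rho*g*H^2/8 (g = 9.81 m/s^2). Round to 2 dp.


E = (1/8) * rho * g * H^2
E = (1/8) * 1024.2 * 9.81 * 1.77^2
E = 0.125 * 1024.2 * 9.81 * 3.1329
E = 3934.69 J/m^2

3934.69


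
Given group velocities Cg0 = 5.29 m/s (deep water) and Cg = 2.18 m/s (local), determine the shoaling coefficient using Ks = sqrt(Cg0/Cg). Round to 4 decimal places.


Ks = sqrt(Cg0 / Cg)
Ks = sqrt(5.29 / 2.18)
Ks = sqrt(2.4266)
Ks = 1.5578

1.5578


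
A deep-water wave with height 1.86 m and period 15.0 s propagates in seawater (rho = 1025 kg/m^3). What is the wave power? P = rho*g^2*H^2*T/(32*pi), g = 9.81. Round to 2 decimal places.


P = rho * g^2 * H^2 * T / (32 * pi)
P = 1025 * 9.81^2 * 1.86^2 * 15.0 / (32 * pi)
P = 1025 * 96.2361 * 3.4596 * 15.0 / 100.53096
P = 50918.92 W/m

50918.92


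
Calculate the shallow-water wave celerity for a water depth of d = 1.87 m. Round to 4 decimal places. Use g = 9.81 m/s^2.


Using the shallow-water approximation:
C = sqrt(g * d) = sqrt(9.81 * 1.87)
C = sqrt(18.3447)
C = 4.2831 m/s

4.2831


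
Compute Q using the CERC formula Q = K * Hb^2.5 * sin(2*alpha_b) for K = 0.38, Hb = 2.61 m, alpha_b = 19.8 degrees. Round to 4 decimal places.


Q = K * Hb^2.5 * sin(2 * alpha_b)
Hb^2.5 = 2.61^2.5 = 11.005284
sin(2 * 19.8) = sin(39.6) = 0.637424
Q = 0.38 * 11.005284 * 0.637424
Q = 2.6657 m^3/s

2.6657


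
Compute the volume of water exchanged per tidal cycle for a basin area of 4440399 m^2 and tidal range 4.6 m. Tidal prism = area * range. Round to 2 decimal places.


Tidal prism = Area * Tidal range
P = 4440399 * 4.6
P = 20425835.40 m^3

20425835.40


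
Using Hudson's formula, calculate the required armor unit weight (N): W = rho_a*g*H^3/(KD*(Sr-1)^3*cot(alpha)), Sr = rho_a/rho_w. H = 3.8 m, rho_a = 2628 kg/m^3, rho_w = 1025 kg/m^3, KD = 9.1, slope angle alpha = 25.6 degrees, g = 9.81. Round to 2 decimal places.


Sr = rho_a / rho_w = 2628 / 1025 = 2.563902
(Sr - 1) = 1.563902
(Sr - 1)^3 = 3.824978
cot(25.6) = 1 / tan(25.6) = 1 / 0.479120 = 2.087161
Numerator = 2628 * 9.81 * 3.8^3 = 1414637.4730
Denominator = 9.1 * 3.824978 * 2.087161 = 72.648444
W = 1414637.4730 / 72.648444
W = 19472.37 N

19472.37


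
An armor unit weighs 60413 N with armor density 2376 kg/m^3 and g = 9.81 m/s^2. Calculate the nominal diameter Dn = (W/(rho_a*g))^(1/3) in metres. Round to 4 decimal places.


V = W / (rho_a * g)
V = 60413 / (2376 * 9.81)
V = 60413 / 23308.56
V = 2.591880 m^3
Dn = V^(1/3) = 2.591880^(1/3)
Dn = 1.3736 m

1.3736


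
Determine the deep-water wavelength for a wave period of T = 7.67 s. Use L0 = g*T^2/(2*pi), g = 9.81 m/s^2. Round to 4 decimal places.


L0 = g * T^2 / (2 * pi)
L0 = 9.81 * 7.67^2 / (2 * pi)
L0 = 9.81 * 58.8289 / 6.28319
L0 = 577.1115 / 6.28319
L0 = 91.8501 m

91.8501


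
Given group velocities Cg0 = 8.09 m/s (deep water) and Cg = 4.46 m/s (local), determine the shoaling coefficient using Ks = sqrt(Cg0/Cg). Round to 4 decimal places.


Ks = sqrt(Cg0 / Cg)
Ks = sqrt(8.09 / 4.46)
Ks = sqrt(1.8139)
Ks = 1.3468

1.3468


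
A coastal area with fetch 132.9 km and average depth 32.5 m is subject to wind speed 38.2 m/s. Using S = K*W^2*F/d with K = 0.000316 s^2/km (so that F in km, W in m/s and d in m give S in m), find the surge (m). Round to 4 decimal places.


S = K * W^2 * F / d
W^2 = 38.2^2 = 1459.24
S = 0.000316 * 1459.24 * 132.9 / 32.5
Numerator = 0.000316 * 1459.24 * 132.9 = 61.282827
S = 61.282827 / 32.5 = 1.8856 m

1.8856


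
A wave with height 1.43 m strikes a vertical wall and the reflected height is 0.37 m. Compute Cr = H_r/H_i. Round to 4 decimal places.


Cr = H_r / H_i
Cr = 0.37 / 1.43
Cr = 0.2587

0.2587


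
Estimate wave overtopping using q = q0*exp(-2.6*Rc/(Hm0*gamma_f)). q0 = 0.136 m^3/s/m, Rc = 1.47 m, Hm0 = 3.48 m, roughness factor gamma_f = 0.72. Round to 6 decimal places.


q = q0 * exp(-2.6 * Rc / (Hm0 * gamma_f))
Exponent = -2.6 * 1.47 / (3.48 * 0.72)
= -2.6 * 1.47 / 2.5056
= -1.525383
exp(-1.525383) = 0.217538
q = 0.136 * 0.217538
q = 0.029585 m^3/s/m

0.029585


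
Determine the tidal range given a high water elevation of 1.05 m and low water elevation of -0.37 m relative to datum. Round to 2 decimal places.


Tidal range = High water - Low water
Tidal range = 1.05 - (-0.37)
Tidal range = 1.42 m

1.42


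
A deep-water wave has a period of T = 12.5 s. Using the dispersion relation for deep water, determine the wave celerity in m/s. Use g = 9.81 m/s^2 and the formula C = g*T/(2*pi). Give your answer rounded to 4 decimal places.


We use the deep-water celerity formula:
C = g * T / (2 * pi)
C = 9.81 * 12.5 / (2 * 3.14159...)
C = 122.625000 / 6.283185
C = 19.5164 m/s

19.5164


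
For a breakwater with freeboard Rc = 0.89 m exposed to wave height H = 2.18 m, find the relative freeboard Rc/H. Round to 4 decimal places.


Relative freeboard = Rc / H
= 0.89 / 2.18
= 0.4083

0.4083


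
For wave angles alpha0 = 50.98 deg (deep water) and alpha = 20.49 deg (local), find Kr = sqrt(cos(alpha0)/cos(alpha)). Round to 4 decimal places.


Kr = sqrt(cos(alpha0) / cos(alpha))
cos(50.98) = 0.629592
cos(20.49) = 0.936733
Kr = sqrt(0.629592 / 0.936733)
Kr = sqrt(0.672114)
Kr = 0.8198

0.8198


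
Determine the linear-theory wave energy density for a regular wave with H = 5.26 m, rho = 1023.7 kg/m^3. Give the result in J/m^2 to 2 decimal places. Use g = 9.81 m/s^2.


E = (1/8) * rho * g * H^2
E = (1/8) * 1023.7 * 9.81 * 5.26^2
E = 0.125 * 1023.7 * 9.81 * 27.6676
E = 34731.47 J/m^2

34731.47


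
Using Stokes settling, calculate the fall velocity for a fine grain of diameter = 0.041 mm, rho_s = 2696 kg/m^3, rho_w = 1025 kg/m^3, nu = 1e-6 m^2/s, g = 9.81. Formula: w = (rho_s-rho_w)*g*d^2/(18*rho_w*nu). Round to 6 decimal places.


w = (rho_s - rho_w) * g * d^2 / (18 * rho_w * nu)
d = 0.041 mm = 0.000041 m
rho_s - rho_w = 2696 - 1025 = 1671
Numerator = 1671 * 9.81 * (0.000041)^2 = 0.000027555809
Denominator = 18 * 1025 * 1e-6 = 0.018450
w = 0.001494 m/s

0.001494


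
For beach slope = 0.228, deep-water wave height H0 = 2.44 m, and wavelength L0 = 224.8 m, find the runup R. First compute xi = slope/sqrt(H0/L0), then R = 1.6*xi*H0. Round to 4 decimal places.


xi = slope / sqrt(H0/L0)
H0/L0 = 2.44/224.8 = 0.010854
sqrt(0.010854) = 0.104183
xi = 0.228 / 0.104183 = 2.188457
R = 1.6 * xi * H0 = 1.6 * 2.188457 * 2.44
R = 8.5437 m

8.5437


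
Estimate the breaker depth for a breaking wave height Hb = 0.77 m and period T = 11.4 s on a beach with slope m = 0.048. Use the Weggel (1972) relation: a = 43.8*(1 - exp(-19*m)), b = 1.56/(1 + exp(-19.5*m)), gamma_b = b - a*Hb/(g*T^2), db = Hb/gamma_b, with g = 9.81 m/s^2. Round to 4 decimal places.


a = 43.8 * (1 - exp(-19 * m))
exp(-19 * 0.048) = exp(-0.9120) = 0.401720
a = 43.8 * (1 - 0.401720) = 26.204665
b = 1.56 / (1 + exp(-19.5 * m))
exp(-19.5 * 0.048) = exp(-0.9360) = 0.392193
b = 1.56 / (1 + 0.392193) = 1.120534
Hb / (g * T^2) = 0.77 / (9.81 * 11.4^2) = 0.77 / 1274.9076 = 0.00060397
gamma_b = b - a * Hb/(g*T^2) = 1.120534 - 26.204665 * 0.00060397 = 1.104707
db = Hb / gamma_b = 0.77 / 1.104707
db = 0.6970 m

0.6970


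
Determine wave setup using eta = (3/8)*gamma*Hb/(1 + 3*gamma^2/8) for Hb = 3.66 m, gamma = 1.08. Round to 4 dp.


eta = (3/8) * gamma * Hb / (1 + 3*gamma^2/8)
Numerator = (3/8) * 1.08 * 3.66 = 1.482300
Denominator = 1 + 3*1.08^2/8 = 1 + 0.437400 = 1.437400
eta = 1.482300 / 1.437400
eta = 1.0312 m

1.0312


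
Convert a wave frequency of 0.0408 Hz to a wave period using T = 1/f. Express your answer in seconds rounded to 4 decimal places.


T = 1 / f
T = 1 / 0.0408
T = 24.5098 s

24.5098


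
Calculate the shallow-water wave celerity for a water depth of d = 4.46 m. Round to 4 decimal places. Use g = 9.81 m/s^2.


Using the shallow-water approximation:
C = sqrt(g * d) = sqrt(9.81 * 4.46)
C = sqrt(43.7526)
C = 6.6146 m/s

6.6146


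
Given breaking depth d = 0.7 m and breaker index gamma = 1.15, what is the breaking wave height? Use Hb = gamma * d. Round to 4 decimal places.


Hb = gamma * d
Hb = 1.15 * 0.7
Hb = 0.8050 m

0.8050


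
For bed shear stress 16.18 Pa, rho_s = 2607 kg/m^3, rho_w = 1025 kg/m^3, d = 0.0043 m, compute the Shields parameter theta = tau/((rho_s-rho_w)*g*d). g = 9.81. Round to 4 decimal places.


theta = tau / ((rho_s - rho_w) * g * d)
rho_s - rho_w = 2607 - 1025 = 1582
Denominator = 1582 * 9.81 * 0.0043 = 66.733506
theta = 16.18 / 66.733506
theta = 0.2425

0.2425


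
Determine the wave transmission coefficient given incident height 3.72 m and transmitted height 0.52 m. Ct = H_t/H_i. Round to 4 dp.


Ct = H_t / H_i
Ct = 0.52 / 3.72
Ct = 0.1398

0.1398


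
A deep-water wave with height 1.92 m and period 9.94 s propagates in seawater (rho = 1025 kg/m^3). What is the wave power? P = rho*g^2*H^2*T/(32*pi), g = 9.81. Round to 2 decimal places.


P = rho * g^2 * H^2 * T / (32 * pi)
P = 1025 * 9.81^2 * 1.92^2 * 9.94 / (32 * pi)
P = 1025 * 96.2361 * 3.6864 * 9.94 / 100.53096
P = 35954.30 W/m

35954.30


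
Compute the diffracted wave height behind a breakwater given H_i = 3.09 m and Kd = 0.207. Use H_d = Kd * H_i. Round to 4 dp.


H_d = Kd * H_i
H_d = 0.207 * 3.09
H_d = 0.6396 m

0.6396


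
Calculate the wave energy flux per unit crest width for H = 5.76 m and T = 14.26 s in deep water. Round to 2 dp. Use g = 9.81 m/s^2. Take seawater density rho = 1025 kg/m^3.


P = rho * g^2 * H^2 * T / (32 * pi)
P = 1025 * 9.81^2 * 5.76^2 * 14.26 / (32 * pi)
P = 1025 * 96.2361 * 33.1776 * 14.26 / 100.53096
P = 464222.86 W/m

464222.86


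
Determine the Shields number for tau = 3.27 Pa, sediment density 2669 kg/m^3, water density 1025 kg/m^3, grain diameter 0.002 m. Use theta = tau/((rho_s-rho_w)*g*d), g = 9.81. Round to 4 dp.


theta = tau / ((rho_s - rho_w) * g * d)
rho_s - rho_w = 2669 - 1025 = 1644
Denominator = 1644 * 9.81 * 0.002 = 32.255280
theta = 3.27 / 32.255280
theta = 0.1014

0.1014


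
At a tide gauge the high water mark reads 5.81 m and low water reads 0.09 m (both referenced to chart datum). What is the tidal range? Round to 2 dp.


Tidal range = High water - Low water
Tidal range = 5.81 - (0.09)
Tidal range = 5.72 m

5.72


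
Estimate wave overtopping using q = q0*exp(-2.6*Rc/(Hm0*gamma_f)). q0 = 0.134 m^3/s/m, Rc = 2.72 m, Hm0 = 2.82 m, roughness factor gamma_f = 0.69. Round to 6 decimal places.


q = q0 * exp(-2.6 * Rc / (Hm0 * gamma_f))
Exponent = -2.6 * 2.72 / (2.82 * 0.69)
= -2.6 * 2.72 / 1.9458
= -3.634495
exp(-3.634495) = 0.026397
q = 0.134 * 0.026397
q = 0.003537 m^3/s/m

0.003537


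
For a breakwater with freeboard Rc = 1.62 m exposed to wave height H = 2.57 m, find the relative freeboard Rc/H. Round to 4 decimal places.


Relative freeboard = Rc / H
= 1.62 / 2.57
= 0.6304

0.6304


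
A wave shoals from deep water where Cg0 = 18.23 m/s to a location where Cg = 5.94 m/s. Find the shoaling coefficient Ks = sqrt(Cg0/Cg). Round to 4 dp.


Ks = sqrt(Cg0 / Cg)
Ks = sqrt(18.23 / 5.94)
Ks = sqrt(3.0690)
Ks = 1.7519

1.7519


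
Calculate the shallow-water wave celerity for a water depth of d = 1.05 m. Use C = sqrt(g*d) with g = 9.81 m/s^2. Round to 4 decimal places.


Using the shallow-water approximation:
C = sqrt(g * d) = sqrt(9.81 * 1.05)
C = sqrt(10.3005)
C = 3.2094 m/s

3.2094


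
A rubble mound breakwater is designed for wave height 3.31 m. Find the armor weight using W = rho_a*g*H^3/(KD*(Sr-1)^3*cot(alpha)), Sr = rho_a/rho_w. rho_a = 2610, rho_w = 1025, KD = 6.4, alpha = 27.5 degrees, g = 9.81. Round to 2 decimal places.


Sr = rho_a / rho_w = 2610 / 1025 = 2.546341
(Sr - 1) = 1.546341
(Sr - 1)^3 = 3.697568
cot(27.5) = 1 / tan(27.5) = 1 / 0.520567 = 1.920982
Numerator = 2610 * 9.81 * 3.31^3 = 928524.7748
Denominator = 6.4 * 3.697568 * 1.920982 = 45.458961
W = 928524.7748 / 45.458961
W = 20425.56 N

20425.56


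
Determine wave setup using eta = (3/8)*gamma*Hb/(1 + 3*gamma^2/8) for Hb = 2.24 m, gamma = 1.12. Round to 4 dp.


eta = (3/8) * gamma * Hb / (1 + 3*gamma^2/8)
Numerator = (3/8) * 1.12 * 2.24 = 0.940800
Denominator = 1 + 3*1.12^2/8 = 1 + 0.470400 = 1.470400
eta = 0.940800 / 1.470400
eta = 0.6398 m

0.6398


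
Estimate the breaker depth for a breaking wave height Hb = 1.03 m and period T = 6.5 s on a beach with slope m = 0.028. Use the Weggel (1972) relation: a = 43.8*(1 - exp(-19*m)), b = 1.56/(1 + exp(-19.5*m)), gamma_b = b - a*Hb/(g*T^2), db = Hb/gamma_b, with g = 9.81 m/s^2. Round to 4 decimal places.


a = 43.8 * (1 - exp(-19 * m))
exp(-19 * 0.028) = exp(-0.5320) = 0.587429
a = 43.8 * (1 - 0.587429) = 18.070613
b = 1.56 / (1 + exp(-19.5 * m))
exp(-19.5 * 0.028) = exp(-0.5460) = 0.579262
b = 1.56 / (1 + 0.579262) = 0.987803
Hb / (g * T^2) = 1.03 / (9.81 * 6.5^2) = 1.03 / 414.4725 = 0.00248509
gamma_b = b - a * Hb/(g*T^2) = 0.987803 - 18.070613 * 0.00248509 = 0.942896
db = Hb / gamma_b = 1.03 / 0.942896
db = 1.0924 m

1.0924


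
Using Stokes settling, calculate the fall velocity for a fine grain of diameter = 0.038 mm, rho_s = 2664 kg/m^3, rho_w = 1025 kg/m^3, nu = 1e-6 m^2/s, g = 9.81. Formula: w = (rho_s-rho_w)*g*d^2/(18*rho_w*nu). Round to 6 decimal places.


w = (rho_s - rho_w) * g * d^2 / (18 * rho_w * nu)
d = 0.038 mm = 0.000038 m
rho_s - rho_w = 2664 - 1025 = 1639
Numerator = 1639 * 9.81 * (0.000038)^2 = 0.000023217484
Denominator = 18 * 1025 * 1e-6 = 0.018450
w = 0.001258 m/s

0.001258


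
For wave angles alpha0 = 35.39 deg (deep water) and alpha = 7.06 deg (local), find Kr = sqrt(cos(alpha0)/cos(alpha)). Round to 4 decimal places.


Kr = sqrt(cos(alpha0) / cos(alpha))
cos(35.39) = 0.815229
cos(7.06) = 0.992418
Kr = sqrt(0.815229 / 0.992418)
Kr = sqrt(0.821457)
Kr = 0.9063

0.9063


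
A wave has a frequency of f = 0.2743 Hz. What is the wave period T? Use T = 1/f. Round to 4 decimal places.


T = 1 / f
T = 1 / 0.2743
T = 3.6456 s

3.6456


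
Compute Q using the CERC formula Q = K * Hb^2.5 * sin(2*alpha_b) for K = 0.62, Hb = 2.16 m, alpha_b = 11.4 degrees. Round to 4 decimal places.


Q = K * Hb^2.5 * sin(2 * alpha_b)
Hb^2.5 = 2.16^2.5 = 6.857004
sin(2 * 11.4) = sin(22.8) = 0.387516
Q = 0.62 * 6.857004 * 0.387516
Q = 1.6475 m^3/s

1.6475


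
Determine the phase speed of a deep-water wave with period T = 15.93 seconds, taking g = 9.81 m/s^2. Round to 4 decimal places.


We use the deep-water celerity formula:
C = g * T / (2 * pi)
C = 9.81 * 15.93 / (2 * 3.14159...)
C = 156.273300 / 6.283185
C = 24.8717 m/s

24.8717


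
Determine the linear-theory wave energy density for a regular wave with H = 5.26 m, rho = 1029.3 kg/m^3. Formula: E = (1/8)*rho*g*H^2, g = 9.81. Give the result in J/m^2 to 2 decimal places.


E = (1/8) * rho * g * H^2
E = (1/8) * 1029.3 * 9.81 * 5.26^2
E = 0.125 * 1029.3 * 9.81 * 27.6676
E = 34921.47 J/m^2

34921.47


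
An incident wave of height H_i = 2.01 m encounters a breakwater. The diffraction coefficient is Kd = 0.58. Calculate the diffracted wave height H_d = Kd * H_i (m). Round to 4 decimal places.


H_d = Kd * H_i
H_d = 0.58 * 2.01
H_d = 1.1658 m

1.1658


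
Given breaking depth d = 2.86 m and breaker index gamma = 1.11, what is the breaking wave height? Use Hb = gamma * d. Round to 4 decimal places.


Hb = gamma * d
Hb = 1.11 * 2.86
Hb = 3.1746 m

3.1746


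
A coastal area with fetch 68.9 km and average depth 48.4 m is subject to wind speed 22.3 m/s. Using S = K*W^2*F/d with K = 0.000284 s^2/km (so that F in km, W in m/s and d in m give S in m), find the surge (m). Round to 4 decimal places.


S = K * W^2 * F / d
W^2 = 22.3^2 = 497.29
S = 0.000284 * 497.29 * 68.9 / 48.4
Numerator = 0.000284 * 497.29 * 68.9 = 9.730772
S = 9.730772 / 48.4 = 0.2010 m

0.2010


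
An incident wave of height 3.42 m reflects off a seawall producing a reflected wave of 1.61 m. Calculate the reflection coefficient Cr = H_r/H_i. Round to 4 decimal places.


Cr = H_r / H_i
Cr = 1.61 / 3.42
Cr = 0.4708

0.4708


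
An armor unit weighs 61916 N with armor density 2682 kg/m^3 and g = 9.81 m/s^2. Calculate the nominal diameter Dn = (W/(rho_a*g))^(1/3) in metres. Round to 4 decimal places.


V = W / (rho_a * g)
V = 61916 / (2682 * 9.81)
V = 61916 / 26310.42
V = 2.353288 m^3
Dn = V^(1/3) = 2.353288^(1/3)
Dn = 1.3301 m

1.3301


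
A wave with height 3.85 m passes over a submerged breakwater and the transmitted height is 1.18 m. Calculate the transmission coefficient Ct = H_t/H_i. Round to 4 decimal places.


Ct = H_t / H_i
Ct = 1.18 / 3.85
Ct = 0.3065

0.3065


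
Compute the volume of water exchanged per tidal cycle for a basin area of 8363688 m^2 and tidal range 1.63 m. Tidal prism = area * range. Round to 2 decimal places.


Tidal prism = Area * Tidal range
P = 8363688 * 1.63
P = 13632811.44 m^3

13632811.44


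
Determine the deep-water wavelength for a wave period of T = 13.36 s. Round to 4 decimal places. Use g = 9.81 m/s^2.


L0 = g * T^2 / (2 * pi)
L0 = 9.81 * 13.36^2 / (2 * pi)
L0 = 9.81 * 178.4896 / 6.28319
L0 = 1750.9830 / 6.28319
L0 = 278.6776 m

278.6776
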